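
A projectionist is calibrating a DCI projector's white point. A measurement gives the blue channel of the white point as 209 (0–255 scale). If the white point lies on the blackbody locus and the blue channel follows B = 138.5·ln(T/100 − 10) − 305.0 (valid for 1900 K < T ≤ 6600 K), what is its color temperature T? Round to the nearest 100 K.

5100 K

ln(t − 10) = (209 + 305.0) / 138.5 = 3.7112.
t − 10 = e^3.7112 = 40.903, so t = 50.903.
T = 100·t = 5090 K → 5100 K to the nearest 100 K.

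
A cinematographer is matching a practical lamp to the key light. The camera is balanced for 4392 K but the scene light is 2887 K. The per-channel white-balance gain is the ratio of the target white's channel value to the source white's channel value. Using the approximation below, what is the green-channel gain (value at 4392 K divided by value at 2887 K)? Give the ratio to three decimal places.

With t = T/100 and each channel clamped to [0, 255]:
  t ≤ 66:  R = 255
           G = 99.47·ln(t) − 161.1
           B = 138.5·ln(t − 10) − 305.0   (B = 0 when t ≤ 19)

1.241

At 2887 K (t = 28.87):
  G = 99.47·ln 28.87 − 161.1 = 99.47·3.3628 − 161.1 = 173.398.
At 4392 K (t = 43.92):
  G = 99.47·ln 43.92 − 161.1 = 99.47·3.7824 − 161.1 = 215.132.
Gain = 215.132 / 173.398 = 1.2407 → 1.241.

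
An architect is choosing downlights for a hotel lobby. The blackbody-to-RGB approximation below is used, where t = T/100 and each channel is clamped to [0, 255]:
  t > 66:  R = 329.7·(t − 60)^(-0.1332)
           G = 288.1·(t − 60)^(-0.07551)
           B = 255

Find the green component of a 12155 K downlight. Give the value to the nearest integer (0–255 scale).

t = 12155/100 = 121.55; the t > 66 branch applies.
G = 288.1·(121.55 − 60)^(-0.07551) = 288.1·61.55^(-0.07551) = 288.1·0.73265 = 211.076.
Rounded: 211.

211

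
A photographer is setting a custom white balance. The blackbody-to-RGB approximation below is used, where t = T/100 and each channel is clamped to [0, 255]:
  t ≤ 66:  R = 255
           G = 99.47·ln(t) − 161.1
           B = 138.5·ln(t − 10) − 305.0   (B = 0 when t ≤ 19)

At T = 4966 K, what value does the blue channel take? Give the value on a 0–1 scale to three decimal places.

t = 4966/100 = 49.66; the t ≤ 66 branch applies.
B = 138.5·ln(49.66 − 10) − 305.0 = 138.5·ln 39.66 − 305.0 = 138.5·3.6803 − 305.0 = 204.728.
On a 0–1 scale: 204.728/255 = 0.8029 → 0.803.

0.803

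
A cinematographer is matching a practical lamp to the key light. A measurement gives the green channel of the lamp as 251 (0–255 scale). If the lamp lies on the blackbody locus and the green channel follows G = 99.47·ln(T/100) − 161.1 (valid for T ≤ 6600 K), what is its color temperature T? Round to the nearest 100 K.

6300 K

ln t = (251 + 161.1) / 99.47 = 4.1430.
t = e^4.1430 = 62.989.
T = 100·t = 6299 K → 6300 K to the nearest 100 K.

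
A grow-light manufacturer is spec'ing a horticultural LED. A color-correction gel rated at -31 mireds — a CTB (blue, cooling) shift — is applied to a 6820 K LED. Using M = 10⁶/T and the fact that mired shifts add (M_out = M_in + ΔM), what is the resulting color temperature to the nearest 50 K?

M_in = 10⁶/6820 = 146.63 mireds.
M_out = 146.63 + (-31) = 115.63 mireds.
T_out = 10⁶/115.63 = 8648.5 K → 8650 K.

8650 K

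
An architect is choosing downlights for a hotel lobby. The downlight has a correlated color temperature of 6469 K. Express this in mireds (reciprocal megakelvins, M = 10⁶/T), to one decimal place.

M = 10⁶ / 6469 = 154.583 → 154.6 mireds.

154.6 mireds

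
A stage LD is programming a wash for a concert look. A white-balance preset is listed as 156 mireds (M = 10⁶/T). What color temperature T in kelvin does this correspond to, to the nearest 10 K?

6410 K

T = 10⁶ / 156 = 6410.26 K → 6410 K.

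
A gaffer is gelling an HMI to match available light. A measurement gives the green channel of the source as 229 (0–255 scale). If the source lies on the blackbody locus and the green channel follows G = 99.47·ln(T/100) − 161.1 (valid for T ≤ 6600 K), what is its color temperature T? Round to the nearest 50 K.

ln t = (229 + 161.1) / 99.47 = 3.9218.
t = e^3.9218 = 50.491.
T = 100·t = 5049 K → 5050 K to the nearest 50 K.

5050 K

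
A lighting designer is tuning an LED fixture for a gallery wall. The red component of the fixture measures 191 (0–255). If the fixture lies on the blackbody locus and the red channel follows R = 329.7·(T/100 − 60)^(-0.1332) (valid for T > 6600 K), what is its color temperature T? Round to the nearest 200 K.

(t − 60)^(-0.1332) = 191/329.7 = 0.57931.
t − 60 = 0.57931^(1/-0.1332) = 0.57931^(-7.508) = 60.245, so t = 120.245.
T = 100·t = 12025 K → 12000 K to the nearest 200 K.

12000 K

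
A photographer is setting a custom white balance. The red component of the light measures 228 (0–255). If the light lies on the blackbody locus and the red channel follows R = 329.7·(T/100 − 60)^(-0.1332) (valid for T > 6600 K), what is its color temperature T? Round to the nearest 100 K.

(t − 60)^(-0.1332) = 228/329.7 = 0.69154.
t − 60 = 0.69154^(1/-0.1332) = 0.69154^(-7.508) = 15.943, so t = 75.943.
T = 100·t = 7594 K → 7600 K to the nearest 100 K.

7600 K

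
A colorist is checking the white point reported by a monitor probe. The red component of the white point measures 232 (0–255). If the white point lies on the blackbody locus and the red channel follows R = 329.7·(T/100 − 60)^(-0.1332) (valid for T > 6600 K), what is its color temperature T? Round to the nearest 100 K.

(t − 60)^(-0.1332) = 232/329.7 = 0.70367.
t − 60 = 0.70367^(1/-0.1332) = 0.70367^(-7.508) = 13.992, so t = 73.992.
T = 100·t = 7399 K → 7400 K to the nearest 100 K.

7400 K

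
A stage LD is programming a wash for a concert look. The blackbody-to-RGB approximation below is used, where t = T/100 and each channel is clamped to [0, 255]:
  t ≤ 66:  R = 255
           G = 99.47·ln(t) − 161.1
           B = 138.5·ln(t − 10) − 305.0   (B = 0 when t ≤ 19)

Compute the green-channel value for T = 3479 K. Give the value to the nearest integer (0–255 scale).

192

t = 3479/100 = 34.79; the t ≤ 66 branch applies.
G = 99.47·ln 34.79 − 161.1 = 99.47·3.5493 − 161.1 = 191.952.
Rounded: 192.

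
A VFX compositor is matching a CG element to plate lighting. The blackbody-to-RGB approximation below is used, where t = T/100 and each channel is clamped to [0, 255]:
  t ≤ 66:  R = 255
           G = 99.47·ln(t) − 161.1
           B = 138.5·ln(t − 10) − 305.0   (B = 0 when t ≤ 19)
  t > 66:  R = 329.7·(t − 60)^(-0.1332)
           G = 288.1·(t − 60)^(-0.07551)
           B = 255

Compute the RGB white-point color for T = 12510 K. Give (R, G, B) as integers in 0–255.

t = 12510/100 = 125.1; the t > 66 branch applies.
R = 329.7·(125.1 − 60)^(-0.1332) = 329.7·65.1^(-0.1332) = 329.7·0.57336 = 189.038.
G = 288.1·(125.1 − 60)^(-0.07551) = 288.1·65.1^(-0.07551) = 288.1·0.72955 = 210.184.
B = 255 by definition for t > 66.
Rounded: (189, 210, 255).

(189, 210, 255)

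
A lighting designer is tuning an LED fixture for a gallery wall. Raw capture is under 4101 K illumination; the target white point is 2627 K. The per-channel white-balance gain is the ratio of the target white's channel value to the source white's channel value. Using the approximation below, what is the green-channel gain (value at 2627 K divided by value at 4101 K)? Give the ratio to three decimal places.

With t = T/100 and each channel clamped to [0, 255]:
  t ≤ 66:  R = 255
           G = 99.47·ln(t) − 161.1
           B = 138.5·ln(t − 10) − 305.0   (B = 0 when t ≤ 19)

At 4101 K (t = 41.01):
  G = 99.47·ln 41.01 − 161.1 = 99.47·3.7138 − 161.1 = 208.313.
At 2627 K (t = 26.27):
  G = 99.47·ln 26.27 − 161.1 = 99.47·3.2684 − 161.1 = 164.010.
Gain = 164.010 / 208.313 = 0.7873 → 0.787.

0.787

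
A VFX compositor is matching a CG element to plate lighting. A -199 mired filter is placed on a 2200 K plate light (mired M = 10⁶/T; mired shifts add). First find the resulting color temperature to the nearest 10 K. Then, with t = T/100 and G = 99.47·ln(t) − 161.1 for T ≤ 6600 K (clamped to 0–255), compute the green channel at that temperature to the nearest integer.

204

M_in = 10⁶/2200 = 454.55; M_out = 454.55 + (-199) = 255.55.
T_out = 10⁶/255.55 = 3913.2 K → 3910 K; t = 39.1.
G = 99.47·ln 39.1 − 161.1 = 99.47·3.6661 − 161.1 = 203.569.
Rounded: 204.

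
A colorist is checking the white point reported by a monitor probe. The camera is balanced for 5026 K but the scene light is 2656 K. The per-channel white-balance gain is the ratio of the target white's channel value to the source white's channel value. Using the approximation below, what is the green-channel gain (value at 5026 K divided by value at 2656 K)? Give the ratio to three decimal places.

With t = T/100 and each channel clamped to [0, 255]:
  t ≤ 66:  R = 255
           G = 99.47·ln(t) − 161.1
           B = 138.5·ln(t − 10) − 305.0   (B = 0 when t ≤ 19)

1.384

At 2656 K (t = 26.56):
  G = 99.47·ln 26.56 − 161.1 = 99.47·3.2794 − 161.1 = 165.103.
At 5026 K (t = 50.26):
  G = 99.47·ln 50.26 − 161.1 = 99.47·3.9172 − 161.1 = 228.545.
Gain = 228.545 / 165.103 = 1.3843 → 1.384.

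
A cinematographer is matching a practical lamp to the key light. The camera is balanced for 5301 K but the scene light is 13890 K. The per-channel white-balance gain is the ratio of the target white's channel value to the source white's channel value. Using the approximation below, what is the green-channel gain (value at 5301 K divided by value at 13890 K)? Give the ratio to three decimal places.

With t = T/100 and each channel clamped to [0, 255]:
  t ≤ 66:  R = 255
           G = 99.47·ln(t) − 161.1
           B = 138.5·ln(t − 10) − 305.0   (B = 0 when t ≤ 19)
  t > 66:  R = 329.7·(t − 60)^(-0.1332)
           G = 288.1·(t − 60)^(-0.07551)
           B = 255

At 13890 K (t = 138.9):
  G = 288.1·(138.9 − 60)^(-0.07551) = 288.1·78.9^(-0.07551) = 288.1·0.71904 = 207.155.
At 5301 K (t = 53.01):
  G = 99.47·ln 53.01 − 161.1 = 99.47·3.9705 − 161.1 = 233.844.
Gain = 233.844 / 207.155 = 1.1288 → 1.129.

1.129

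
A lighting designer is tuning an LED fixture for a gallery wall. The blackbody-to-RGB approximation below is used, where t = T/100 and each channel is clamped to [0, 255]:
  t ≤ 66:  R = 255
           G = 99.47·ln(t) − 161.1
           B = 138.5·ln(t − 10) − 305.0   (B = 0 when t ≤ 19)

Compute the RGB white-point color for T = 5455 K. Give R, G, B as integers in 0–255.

t = 5455/100 = 54.55; the t ≤ 66 branch applies.
R = 255 by definition for t ≤ 66.
G = 99.47·ln 54.55 − 161.1 = 99.47·3.9991 − 161.1 = 236.692.
B = 138.5·ln(54.55 − 10) − 305.0 = 138.5·ln 44.55 − 305.0 = 138.5·3.7966 − 305.0 = 220.831.
Rounded: (255, 237, 221).

R=255, G=237, B=221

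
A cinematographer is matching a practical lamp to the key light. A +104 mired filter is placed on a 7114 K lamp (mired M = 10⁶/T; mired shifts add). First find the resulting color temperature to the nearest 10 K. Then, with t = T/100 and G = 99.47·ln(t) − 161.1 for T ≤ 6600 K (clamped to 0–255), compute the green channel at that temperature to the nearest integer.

208

M_in = 10⁶/7114 = 140.57; M_out = 140.57 + (+104) = 244.57.
T_out = 10⁶/244.57 = 4088.8 K → 4090 K; t = 40.9.
G = 99.47·ln 40.9 − 161.1 = 99.47·3.7111 − 161.1 = 208.046.
Rounded: 208.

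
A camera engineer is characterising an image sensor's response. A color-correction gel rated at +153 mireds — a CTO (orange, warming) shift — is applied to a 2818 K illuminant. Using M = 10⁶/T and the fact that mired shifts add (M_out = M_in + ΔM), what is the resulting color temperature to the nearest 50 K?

1950 K

M_in = 10⁶/2818 = 354.86 mireds.
M_out = 354.86 + (+153) = 507.86 mireds.
T_out = 10⁶/507.86 = 1969.0 K → 1950 K.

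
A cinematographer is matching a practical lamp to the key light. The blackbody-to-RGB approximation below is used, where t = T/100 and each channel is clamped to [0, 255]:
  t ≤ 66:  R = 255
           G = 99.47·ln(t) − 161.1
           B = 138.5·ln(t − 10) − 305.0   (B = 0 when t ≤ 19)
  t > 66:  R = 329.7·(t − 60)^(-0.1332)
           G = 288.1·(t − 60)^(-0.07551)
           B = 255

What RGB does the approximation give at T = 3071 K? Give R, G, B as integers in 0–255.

t = 3071/100 = 30.71; the t ≤ 66 branch applies.
R = 255 by definition for t ≤ 66.
G = 99.47·ln 30.71 − 161.1 = 99.47·3.4246 − 161.1 = 179.544.
B = 138.5·ln(30.71 − 10) − 305.0 = 138.5·ln 20.71 − 305.0 = 138.5·3.0306 − 305.0 = 114.740.
Rounded: (255, 180, 115).

R=255, G=180, B=115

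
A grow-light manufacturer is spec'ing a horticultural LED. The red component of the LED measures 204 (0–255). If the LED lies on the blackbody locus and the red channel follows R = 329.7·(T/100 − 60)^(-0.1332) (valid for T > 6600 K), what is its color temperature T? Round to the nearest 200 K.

(t − 60)^(-0.1332) = 204/329.7 = 0.61874.
t − 60 = 0.61874^(1/-0.1332) = 0.61874^(-7.508) = 36.748, so t = 96.748.
T = 100·t = 9675 K → 9600 K to the nearest 200 K.

9600 K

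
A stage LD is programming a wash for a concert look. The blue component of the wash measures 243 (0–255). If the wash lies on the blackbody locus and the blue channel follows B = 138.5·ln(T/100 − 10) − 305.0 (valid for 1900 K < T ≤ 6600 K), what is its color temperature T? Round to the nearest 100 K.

ln(t − 10) = (243 + 305.0) / 138.5 = 3.9567.
t − 10 = e^3.9567 = 52.283, so t = 62.283.
T = 100·t = 6228 K → 6200 K to the nearest 100 K.

6200 K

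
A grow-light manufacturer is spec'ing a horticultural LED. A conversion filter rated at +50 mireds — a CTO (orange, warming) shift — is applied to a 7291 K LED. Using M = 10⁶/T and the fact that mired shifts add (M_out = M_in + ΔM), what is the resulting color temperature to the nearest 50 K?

M_in = 10⁶/7291 = 137.16 mireds.
M_out = 137.16 + (+50) = 187.16 mireds.
T_out = 10⁶/187.16 = 5343.2 K → 5350 K.

5350 K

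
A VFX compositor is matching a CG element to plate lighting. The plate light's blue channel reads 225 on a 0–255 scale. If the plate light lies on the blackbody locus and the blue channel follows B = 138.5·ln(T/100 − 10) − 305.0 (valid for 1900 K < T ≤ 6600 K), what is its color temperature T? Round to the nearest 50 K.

5600 K

ln(t − 10) = (225 + 305.0) / 138.5 = 3.8267.
t − 10 = e^3.8267 = 45.911, so t = 55.911.
T = 100·t = 5591 K → 5600 K to the nearest 50 K.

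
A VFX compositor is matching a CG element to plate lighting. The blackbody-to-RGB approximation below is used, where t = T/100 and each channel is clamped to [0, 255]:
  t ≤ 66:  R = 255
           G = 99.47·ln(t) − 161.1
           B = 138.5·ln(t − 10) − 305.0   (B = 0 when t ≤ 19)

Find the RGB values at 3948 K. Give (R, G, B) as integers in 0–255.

(255, 205, 164)

t = 3948/100 = 39.48; the t ≤ 66 branch applies.
R = 255 by definition for t ≤ 66.
G = 99.47·ln 39.48 − 161.1 = 99.47·3.6758 − 161.1 = 204.531.
B = 138.5·ln(39.48 − 10) − 305.0 = 138.5·ln 29.48 − 305.0 = 138.5·3.3837 − 305.0 = 163.644.
Rounded: (255, 205, 164).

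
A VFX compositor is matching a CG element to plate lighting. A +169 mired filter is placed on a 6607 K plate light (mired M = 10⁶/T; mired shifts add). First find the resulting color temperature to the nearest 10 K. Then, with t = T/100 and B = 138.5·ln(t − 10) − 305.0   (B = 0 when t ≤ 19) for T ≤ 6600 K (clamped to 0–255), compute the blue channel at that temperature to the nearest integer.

118

M_in = 10⁶/6607 = 151.35; M_out = 151.35 + (+169) = 320.35.
T_out = 10⁶/320.35 = 3121.5 K → 3120 K; t = 31.2.
B = 138.5·ln(31.2 − 10) − 305.0 = 138.5·ln 21.2 − 305.0 = 138.5·3.0540 − 305.0 = 117.979.
Rounded: 118.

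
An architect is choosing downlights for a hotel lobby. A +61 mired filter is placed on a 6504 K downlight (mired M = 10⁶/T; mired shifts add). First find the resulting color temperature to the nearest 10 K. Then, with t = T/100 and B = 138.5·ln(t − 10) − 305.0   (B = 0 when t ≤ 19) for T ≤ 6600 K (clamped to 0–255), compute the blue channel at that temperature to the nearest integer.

194

M_in = 10⁶/6504 = 153.75; M_out = 153.75 + (+61) = 214.75.
T_out = 10⁶/214.75 = 4656.5 K → 4660 K; t = 46.6.
B = 138.5·ln(46.6 − 10) − 305.0 = 138.5·ln 36.6 − 305.0 = 138.5·3.6000 − 305.0 = 193.607.
Rounded: 194.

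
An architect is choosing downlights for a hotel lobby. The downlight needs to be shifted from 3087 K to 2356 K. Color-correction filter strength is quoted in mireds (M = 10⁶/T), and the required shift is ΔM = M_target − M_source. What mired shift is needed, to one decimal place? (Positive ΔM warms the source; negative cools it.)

+100.5 mireds

M_source = 10⁶/3087 = 323.939; M_target = 10⁶/2356 = 424.448.
ΔM = 424.448 − 323.939 = 100.509 → +100.5 mireds, a warming shift.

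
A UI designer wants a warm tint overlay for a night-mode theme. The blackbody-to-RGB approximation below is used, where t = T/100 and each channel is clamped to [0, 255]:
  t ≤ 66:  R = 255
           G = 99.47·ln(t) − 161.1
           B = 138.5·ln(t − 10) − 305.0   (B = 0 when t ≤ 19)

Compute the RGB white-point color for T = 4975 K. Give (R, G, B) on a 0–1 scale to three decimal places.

(1.000, 0.892, 0.804)

t = 4975/100 = 49.75; the t ≤ 66 branch applies.
R = 255 by definition for t ≤ 66.
G = 99.47·ln 49.75 − 161.1 = 99.47·3.9070 − 161.1 = 227.530.
B = 138.5·ln(49.75 − 10) − 305.0 = 138.5·ln 39.75 − 305.0 = 138.5·3.6826 − 305.0 = 205.041.
Dividing each by 255: (1.0000, 0.8923, 0.8041) → (1.000, 0.892, 0.804).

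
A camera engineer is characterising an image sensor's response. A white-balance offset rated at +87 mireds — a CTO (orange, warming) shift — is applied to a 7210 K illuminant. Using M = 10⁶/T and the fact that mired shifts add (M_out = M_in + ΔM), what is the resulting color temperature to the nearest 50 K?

4450 K

M_in = 10⁶/7210 = 138.70 mireds.
M_out = 138.70 + (+87) = 225.70 mireds.
T_out = 10⁶/225.70 = 4430.7 K → 4450 K.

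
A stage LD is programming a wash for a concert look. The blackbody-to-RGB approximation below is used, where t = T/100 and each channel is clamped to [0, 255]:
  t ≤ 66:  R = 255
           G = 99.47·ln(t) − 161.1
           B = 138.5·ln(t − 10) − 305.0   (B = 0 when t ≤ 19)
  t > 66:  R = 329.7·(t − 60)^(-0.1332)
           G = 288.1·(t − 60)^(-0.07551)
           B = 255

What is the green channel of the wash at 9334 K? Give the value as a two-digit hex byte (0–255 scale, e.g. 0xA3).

0xDD

t = 9334/100 = 93.34; the t > 66 branch applies.
G = 288.1·(93.34 − 60)^(-0.07551) = 288.1·33.34^(-0.07551) = 288.1·0.76736 = 221.077.
Rounded: 221; in hex, 0xDD.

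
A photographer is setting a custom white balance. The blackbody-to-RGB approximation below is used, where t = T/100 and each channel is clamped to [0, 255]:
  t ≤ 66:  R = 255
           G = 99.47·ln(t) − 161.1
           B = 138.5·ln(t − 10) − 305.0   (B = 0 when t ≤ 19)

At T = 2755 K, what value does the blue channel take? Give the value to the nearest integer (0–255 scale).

92

t = 2755/100 = 27.55; the t ≤ 66 branch applies.
B = 138.5·ln(27.55 − 10) − 305.0 = 138.5·ln 17.55 − 305.0 = 138.5·2.8651 − 305.0 = 91.810.
Rounded: 92.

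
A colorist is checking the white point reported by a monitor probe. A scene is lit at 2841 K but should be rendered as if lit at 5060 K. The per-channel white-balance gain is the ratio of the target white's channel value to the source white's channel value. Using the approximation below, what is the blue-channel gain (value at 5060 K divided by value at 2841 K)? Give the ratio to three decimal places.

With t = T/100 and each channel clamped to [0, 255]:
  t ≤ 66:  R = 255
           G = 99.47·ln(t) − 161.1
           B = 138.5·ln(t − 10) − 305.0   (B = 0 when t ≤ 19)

At 2841 K (t = 28.41):
  B = 138.5·ln(28.41 − 10) − 305.0 = 138.5·ln 18.41 − 305.0 = 138.5·2.9129 − 305.0 = 98.436.
At 5060 K (t = 50.6):
  B = 138.5·ln(50.6 − 10) − 305.0 = 138.5·ln 40.6 − 305.0 = 138.5·3.7038 − 305.0 = 207.972.
Gain = 207.972 / 98.436 = 2.1128 → 2.113.

2.113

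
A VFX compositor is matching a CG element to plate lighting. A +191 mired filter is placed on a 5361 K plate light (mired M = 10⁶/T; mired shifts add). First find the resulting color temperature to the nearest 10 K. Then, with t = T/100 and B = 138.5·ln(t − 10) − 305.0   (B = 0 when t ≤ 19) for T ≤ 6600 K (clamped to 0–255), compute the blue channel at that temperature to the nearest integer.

M_in = 10⁶/5361 = 186.53; M_out = 186.53 + (+191) = 377.53.
T_out = 10⁶/377.53 = 2648.8 K → 2650 K; t = 26.5.
B = 138.5·ln(26.5 − 10) − 305.0 = 138.5·ln 16.5 − 305.0 = 138.5·2.8034 − 305.0 = 83.265.
Rounded: 83.

83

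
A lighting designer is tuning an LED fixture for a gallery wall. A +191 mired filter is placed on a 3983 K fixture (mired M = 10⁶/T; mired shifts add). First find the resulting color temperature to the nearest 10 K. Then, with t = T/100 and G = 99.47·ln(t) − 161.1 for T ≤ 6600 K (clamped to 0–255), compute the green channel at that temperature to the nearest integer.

149

M_in = 10⁶/3983 = 251.07; M_out = 251.07 + (+191) = 442.07.
T_out = 10⁶/442.07 = 2262.1 K → 2260 K; t = 22.6.
G = 99.47·ln 22.6 − 161.1 = 99.47·3.1179 − 161.1 = 149.042.
Rounded: 149.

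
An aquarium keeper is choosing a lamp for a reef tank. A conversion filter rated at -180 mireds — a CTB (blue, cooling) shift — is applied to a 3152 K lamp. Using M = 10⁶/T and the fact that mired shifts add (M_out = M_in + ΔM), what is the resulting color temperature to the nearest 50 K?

M_in = 10⁶/3152 = 317.26 mireds.
M_out = 317.26 + (-180) = 137.26 mireds.
T_out = 10⁶/137.26 = 7285.5 K → 7300 K.

7300 K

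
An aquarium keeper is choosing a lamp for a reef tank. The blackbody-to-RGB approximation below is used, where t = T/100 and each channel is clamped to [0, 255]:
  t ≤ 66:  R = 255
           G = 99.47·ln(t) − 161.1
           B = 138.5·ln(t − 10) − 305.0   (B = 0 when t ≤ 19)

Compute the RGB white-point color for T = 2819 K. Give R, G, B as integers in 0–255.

R=255, G=171, B=97

t = 2819/100 = 28.19; the t ≤ 66 branch applies.
R = 255 by definition for t ≤ 66.
G = 99.47·ln 28.19 − 161.1 = 99.47·3.3390 − 161.1 = 171.027.
B = 138.5·ln(28.19 − 10) − 305.0 = 138.5·ln 18.19 − 305.0 = 138.5·2.9009 − 305.0 = 96.771.
Rounded: (255, 171, 97).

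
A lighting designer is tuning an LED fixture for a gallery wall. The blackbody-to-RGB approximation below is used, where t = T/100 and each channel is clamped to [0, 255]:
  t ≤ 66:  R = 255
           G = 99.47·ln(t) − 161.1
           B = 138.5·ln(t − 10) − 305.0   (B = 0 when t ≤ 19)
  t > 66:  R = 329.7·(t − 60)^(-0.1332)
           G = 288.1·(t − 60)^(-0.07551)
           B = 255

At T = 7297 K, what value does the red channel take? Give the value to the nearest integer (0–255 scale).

t = 7297/100 = 72.97; the t > 66 branch applies.
R = 329.7·(72.97 − 60)^(-0.1332) = 329.7·12.97^(-0.1332) = 329.7·0.71081 = 234.356.
Rounded: 234.

234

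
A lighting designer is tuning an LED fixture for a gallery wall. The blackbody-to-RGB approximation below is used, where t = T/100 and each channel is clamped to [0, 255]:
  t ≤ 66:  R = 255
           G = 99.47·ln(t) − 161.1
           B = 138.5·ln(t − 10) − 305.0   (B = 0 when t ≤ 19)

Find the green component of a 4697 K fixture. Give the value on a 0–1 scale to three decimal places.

t = 4697/100 = 46.97; the t ≤ 66 branch applies.
G = 99.47·ln 46.97 − 161.1 = 99.47·3.8495 − 161.1 = 221.811.
On a 0–1 scale: 221.811/255 = 0.8698 → 0.870.

0.870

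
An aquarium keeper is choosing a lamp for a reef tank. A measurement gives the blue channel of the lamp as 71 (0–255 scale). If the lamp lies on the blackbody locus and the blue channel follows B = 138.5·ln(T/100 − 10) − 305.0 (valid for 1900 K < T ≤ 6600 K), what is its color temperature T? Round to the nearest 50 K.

2500 K

ln(t − 10) = (71 + 305.0) / 138.5 = 2.7148.
t − 10 = e^2.7148 = 15.102, so t = 25.102.
T = 100·t = 2510 K → 2500 K to the nearest 50 K.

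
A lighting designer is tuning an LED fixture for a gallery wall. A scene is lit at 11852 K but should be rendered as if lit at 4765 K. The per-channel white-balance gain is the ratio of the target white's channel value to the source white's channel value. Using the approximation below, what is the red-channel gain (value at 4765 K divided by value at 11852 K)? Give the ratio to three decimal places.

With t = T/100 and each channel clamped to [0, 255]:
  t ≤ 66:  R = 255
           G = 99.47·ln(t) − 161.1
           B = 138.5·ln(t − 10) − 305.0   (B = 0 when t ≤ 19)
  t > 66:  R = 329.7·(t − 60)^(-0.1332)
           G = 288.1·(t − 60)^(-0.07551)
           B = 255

1.330

At 11852 K (t = 118.52):
  R = 329.7·(118.52 − 60)^(-0.1332) = 329.7·58.52^(-0.1332) = 329.7·0.58156 = 191.741.
At 4765 K (t = 47.65):
  R = 255 by definition for t ≤ 66.
Gain = 255.000 / 191.741 = 1.3299 → 1.330.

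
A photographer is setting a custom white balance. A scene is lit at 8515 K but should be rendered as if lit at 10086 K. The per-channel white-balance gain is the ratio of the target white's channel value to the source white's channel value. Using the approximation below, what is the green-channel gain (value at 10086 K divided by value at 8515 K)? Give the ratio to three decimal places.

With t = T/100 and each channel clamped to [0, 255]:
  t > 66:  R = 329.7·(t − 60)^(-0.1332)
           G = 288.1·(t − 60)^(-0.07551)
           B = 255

At 8515 K (t = 85.15):
  G = 288.1·(85.15 − 60)^(-0.07551) = 288.1·25.15^(-0.07551) = 288.1·0.78387 = 225.834.
At 10086 K (t = 100.86):
  G = 288.1·(100.86 − 60)^(-0.07551) = 288.1·40.86^(-0.07551) = 288.1·0.75567 = 217.708.
Gain = 217.708 / 225.834 = 0.9640 → 0.964.

0.964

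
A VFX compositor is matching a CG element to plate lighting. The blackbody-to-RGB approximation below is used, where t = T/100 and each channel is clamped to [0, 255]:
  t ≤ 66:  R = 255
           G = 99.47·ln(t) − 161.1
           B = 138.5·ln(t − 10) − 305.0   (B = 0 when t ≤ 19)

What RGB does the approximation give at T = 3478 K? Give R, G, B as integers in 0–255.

t = 3478/100 = 34.78; the t ≤ 66 branch applies.
R = 255 by definition for t ≤ 66.
G = 99.47·ln 34.78 − 161.1 = 99.47·3.5490 − 161.1 = 191.923.
B = 138.5·ln(34.78 − 10) − 305.0 = 138.5·ln 24.78 − 305.0 = 138.5·3.2100 − 305.0 = 139.590.
Rounded: (255, 192, 140).

R=255, G=192, B=140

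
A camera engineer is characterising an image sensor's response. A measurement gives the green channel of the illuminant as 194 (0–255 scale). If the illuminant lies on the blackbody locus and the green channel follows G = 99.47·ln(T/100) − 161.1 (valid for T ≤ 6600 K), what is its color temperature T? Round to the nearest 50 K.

3550 K

ln t = (194 + 161.1) / 99.47 = 3.5699.
t = e^3.5699 = 35.514.
T = 100·t = 3551 K → 3550 K to the nearest 50 K.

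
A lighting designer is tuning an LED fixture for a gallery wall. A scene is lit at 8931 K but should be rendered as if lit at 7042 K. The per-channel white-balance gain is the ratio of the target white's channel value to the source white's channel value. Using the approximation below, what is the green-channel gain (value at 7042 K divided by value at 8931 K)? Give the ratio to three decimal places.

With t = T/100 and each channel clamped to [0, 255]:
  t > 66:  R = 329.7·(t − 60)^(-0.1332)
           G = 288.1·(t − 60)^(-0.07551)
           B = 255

At 8931 K (t = 89.31):
  G = 288.1·(89.31 − 60)^(-0.07551) = 288.1·29.31^(-0.07551) = 288.1·0.77486 = 223.238.
At 7042 K (t = 70.42):
  G = 288.1·(70.42 − 60)^(-0.07551) = 288.1·10.42^(-0.07551) = 288.1·0.83780 = 241.370.
Gain = 241.370 / 223.238 = 1.0812 → 1.081.

1.081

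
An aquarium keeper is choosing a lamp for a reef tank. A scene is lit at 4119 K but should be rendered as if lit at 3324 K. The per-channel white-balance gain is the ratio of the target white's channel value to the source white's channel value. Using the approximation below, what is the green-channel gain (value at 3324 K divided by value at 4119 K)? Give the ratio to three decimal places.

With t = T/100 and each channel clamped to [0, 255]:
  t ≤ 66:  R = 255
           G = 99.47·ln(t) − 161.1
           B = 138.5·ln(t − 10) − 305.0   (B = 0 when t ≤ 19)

0.898

At 4119 K (t = 41.19):
  G = 99.47·ln 41.19 − 161.1 = 99.47·3.7182 − 161.1 = 208.749.
At 3324 K (t = 33.24):
  G = 99.47·ln 33.24 − 161.1 = 99.47·3.5038 − 161.1 = 187.418.
Gain = 187.418 / 208.749 = 0.8978 → 0.898.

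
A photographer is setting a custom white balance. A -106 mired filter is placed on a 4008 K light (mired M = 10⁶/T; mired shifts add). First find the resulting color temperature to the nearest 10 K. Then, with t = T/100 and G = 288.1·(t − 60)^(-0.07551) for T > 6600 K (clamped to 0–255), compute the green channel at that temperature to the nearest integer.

M_in = 10⁶/4008 = 249.50; M_out = 249.50 + (-106) = 143.50.
T_out = 10⁶/143.50 = 6968.6 K → 6970 K; t = 69.7.
G = 288.1·(69.7 − 60)^(-0.07551) = 288.1·9.7^(-0.07551) = 288.1·0.84234 = 242.679.
Rounded: 243.

243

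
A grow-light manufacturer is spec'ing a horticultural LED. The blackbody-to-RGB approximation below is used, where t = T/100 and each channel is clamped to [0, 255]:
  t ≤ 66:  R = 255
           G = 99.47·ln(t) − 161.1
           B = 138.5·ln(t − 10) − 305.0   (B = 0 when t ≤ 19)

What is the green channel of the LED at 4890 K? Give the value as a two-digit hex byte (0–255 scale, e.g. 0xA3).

t = 4890/100 = 48.9; the t ≤ 66 branch applies.
G = 99.47·ln 48.9 − 161.1 = 99.47·3.8898 − 161.1 = 225.816.
Rounded: 226; in hex, 0xE2.

0xE2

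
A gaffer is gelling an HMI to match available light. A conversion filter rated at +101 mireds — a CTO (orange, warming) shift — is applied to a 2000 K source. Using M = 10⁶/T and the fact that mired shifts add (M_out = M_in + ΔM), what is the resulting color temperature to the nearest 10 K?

1660 K

M_in = 10⁶/2000 = 500.00 mireds.
M_out = 500.00 + (+101) = 601.00 mireds.
T_out = 10⁶/601.00 = 1663.9 K → 1660 K.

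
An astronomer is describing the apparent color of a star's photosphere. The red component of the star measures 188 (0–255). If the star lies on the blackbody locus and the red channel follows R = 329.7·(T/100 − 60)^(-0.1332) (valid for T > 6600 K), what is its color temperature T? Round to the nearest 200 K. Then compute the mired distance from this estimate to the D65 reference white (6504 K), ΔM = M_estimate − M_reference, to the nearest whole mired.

(t − 60)^(-0.1332) = 188/329.7 = 0.57022.
t − 60 = 0.57022^(1/-0.1332) = 0.57022^(-7.508) = 67.848, so t = 127.848.
T = 100·t = 12785 K → 12800 K to the nearest 200 K.
M_estimate = 10⁶/12800 = 78.12; M_reference = 10⁶/6504 = 153.75.
ΔM = 78.12 − 153.75 = -75.63 → -76 mireds.

-76 mireds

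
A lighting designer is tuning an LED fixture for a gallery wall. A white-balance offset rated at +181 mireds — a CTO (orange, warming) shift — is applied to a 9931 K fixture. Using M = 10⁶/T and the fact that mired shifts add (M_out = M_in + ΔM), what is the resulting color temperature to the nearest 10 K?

M_in = 10⁶/9931 = 100.69 mireds.
M_out = 100.69 + (+181) = 281.69 mireds.
T_out = 10⁶/281.69 = 3549.9 K → 3550 K.

3550 K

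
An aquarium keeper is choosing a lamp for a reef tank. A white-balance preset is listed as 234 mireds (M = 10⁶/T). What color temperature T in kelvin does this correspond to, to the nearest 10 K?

4270 K

T = 10⁶ / 234 = 4273.50 K → 4270 K.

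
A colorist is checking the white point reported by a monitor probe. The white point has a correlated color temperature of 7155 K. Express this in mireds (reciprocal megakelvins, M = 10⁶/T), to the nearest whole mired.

140 mireds

M = 10⁶ / 7155 = 139.762 → 140 mireds.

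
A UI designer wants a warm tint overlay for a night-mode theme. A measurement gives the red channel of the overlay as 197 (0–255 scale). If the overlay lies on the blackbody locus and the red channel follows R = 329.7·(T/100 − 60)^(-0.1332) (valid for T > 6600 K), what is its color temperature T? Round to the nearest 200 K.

10800 K

(t − 60)^(-0.1332) = 197/329.7 = 0.59751.
t − 60 = 0.59751^(1/-0.1332) = 0.59751^(-7.508) = 47.761, so t = 107.761.
T = 100·t = 10776 K → 10800 K to the nearest 200 K.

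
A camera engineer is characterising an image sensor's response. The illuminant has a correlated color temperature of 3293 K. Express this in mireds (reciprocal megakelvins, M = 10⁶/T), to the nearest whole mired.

304 mireds

M = 10⁶ / 3293 = 303.674 → 304 mireds.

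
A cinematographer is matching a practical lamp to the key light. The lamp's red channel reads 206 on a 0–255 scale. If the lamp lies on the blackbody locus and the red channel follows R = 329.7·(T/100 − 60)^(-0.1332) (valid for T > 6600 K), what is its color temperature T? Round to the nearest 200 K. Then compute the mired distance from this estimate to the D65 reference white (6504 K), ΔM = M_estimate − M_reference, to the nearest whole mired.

(t − 60)^(-0.1332) = 206/329.7 = 0.62481.
t − 60 = 0.62481^(1/-0.1332) = 0.62481^(-7.508) = 34.152, so t = 94.152.
T = 100·t = 9415 K → 9400 K to the nearest 200 K.
M_estimate = 10⁶/9400 = 106.38; M_reference = 10⁶/6504 = 153.75.
ΔM = 106.38 − 153.75 = -47.37 → -47 mireds.

-47 mireds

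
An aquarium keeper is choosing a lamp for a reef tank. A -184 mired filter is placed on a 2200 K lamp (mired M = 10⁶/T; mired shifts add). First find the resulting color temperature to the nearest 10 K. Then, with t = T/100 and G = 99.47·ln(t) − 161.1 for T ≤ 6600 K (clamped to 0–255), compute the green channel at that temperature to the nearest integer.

198

M_in = 10⁶/2200 = 454.55; M_out = 454.55 + (-184) = 270.55.
T_out = 10⁶/270.55 = 3696.2 K → 3700 K; t = 37.
G = 99.47·ln 37 − 161.1 = 99.47·3.6109 − 161.1 = 198.078.
Rounded: 198.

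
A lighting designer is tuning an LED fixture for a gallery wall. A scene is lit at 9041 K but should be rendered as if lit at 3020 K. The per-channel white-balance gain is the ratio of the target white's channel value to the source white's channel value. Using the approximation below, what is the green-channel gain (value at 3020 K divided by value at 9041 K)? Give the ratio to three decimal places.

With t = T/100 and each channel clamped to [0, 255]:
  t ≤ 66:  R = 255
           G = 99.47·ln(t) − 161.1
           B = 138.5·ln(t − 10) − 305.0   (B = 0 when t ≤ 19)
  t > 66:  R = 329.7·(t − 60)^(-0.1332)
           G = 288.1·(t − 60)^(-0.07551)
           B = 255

At 9041 K (t = 90.41):
  G = 288.1·(90.41 − 60)^(-0.07551) = 288.1·30.41^(-0.07551) = 288.1·0.77271 = 222.618.
At 3020 K (t = 30.2):
  G = 99.47·ln 30.2 − 161.1 = 99.47·3.4078 − 161.1 = 177.878.
Gain = 177.878 / 222.618 = 0.7990 → 0.799.

0.799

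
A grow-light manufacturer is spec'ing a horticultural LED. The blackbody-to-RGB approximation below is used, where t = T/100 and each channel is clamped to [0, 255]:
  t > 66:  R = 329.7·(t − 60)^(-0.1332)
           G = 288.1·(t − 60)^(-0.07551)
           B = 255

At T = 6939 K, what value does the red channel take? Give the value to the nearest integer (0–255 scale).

245

t = 6939/100 = 69.39; the t > 66 branch applies.
R = 329.7·(69.39 − 60)^(-0.1332) = 329.7·9.39^(-0.1332) = 329.7·0.74206 = 244.658.
Rounded: 245.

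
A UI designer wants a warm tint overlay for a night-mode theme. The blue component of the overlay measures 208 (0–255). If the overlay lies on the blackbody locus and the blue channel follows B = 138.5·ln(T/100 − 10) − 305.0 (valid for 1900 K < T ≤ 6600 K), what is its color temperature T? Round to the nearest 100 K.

5100 K

ln(t − 10) = (208 + 305.0) / 138.5 = 3.7040.
t − 10 = e^3.7040 = 40.608, so t = 50.608.
T = 100·t = 5061 K → 5100 K to the nearest 100 K.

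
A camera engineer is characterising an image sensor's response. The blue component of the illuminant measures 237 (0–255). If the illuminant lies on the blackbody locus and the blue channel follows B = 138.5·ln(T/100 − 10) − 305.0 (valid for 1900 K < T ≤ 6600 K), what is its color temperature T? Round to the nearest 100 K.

6000 K

ln(t − 10) = (237 + 305.0) / 138.5 = 3.9134.
t − 10 = e^3.9134 = 50.067, so t = 60.067.
T = 100·t = 6007 K → 6000 K to the nearest 100 K.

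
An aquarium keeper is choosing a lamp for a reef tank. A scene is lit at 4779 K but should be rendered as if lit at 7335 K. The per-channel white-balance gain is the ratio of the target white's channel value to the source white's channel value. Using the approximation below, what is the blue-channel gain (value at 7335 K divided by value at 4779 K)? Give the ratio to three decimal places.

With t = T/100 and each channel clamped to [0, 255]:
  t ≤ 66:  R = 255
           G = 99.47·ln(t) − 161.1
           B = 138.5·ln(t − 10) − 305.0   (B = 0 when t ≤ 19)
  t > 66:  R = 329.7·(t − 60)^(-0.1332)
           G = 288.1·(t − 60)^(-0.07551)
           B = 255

At 4779 K (t = 47.79):
  B = 138.5·ln(47.79 − 10) − 305.0 = 138.5·ln 37.79 − 305.0 = 138.5·3.6320 − 305.0 = 198.038.
At 7335 K (t = 73.35):
  B = 255 by definition for t > 66.
Gain = 255.000 / 198.038 = 1.2876 → 1.288.

1.288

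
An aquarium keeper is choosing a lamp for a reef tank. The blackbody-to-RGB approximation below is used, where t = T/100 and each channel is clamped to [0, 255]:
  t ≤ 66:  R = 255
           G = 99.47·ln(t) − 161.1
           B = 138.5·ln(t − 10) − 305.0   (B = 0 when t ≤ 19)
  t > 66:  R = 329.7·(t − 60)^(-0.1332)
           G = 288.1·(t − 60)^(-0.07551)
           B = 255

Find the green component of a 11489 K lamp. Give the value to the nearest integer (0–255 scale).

t = 11489/100 = 114.89; the t > 66 branch applies.
G = 288.1·(114.89 − 60)^(-0.07551) = 288.1·54.89^(-0.07551) = 288.1·0.73901 = 212.909.
Rounded: 213.

213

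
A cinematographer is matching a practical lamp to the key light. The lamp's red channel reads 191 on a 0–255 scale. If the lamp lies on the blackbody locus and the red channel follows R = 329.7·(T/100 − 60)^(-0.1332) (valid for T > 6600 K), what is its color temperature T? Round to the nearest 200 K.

12000 K

(t − 60)^(-0.1332) = 191/329.7 = 0.57931.
t − 60 = 0.57931^(1/-0.1332) = 0.57931^(-7.508) = 60.245, so t = 120.245.
T = 100·t = 12025 K → 12000 K to the nearest 200 K.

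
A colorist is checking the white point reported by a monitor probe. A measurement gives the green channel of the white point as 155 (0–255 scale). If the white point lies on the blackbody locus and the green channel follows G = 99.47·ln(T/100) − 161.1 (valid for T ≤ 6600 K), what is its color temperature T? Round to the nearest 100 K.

2400 K

ln t = (155 + 161.1) / 99.47 = 3.1778.
t = e^3.1778 = 23.995.
T = 100·t = 2399 K → 2400 K to the nearest 100 K.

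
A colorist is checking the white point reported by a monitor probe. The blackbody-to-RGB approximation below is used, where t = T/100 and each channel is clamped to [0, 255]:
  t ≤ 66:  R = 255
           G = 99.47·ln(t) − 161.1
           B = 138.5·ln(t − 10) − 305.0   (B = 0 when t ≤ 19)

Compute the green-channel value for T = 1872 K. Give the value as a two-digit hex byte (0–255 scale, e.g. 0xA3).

t = 1872/100 = 18.72; the t ≤ 66 branch applies.
G = 99.47·ln 18.72 − 161.1 = 99.47·2.9296 − 161.1 = 130.307.
Rounded: 130; in hex, 0x82.

0x82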